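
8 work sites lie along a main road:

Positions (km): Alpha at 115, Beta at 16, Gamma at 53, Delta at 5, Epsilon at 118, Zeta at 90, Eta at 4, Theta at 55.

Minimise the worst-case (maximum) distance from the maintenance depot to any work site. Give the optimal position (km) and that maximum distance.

The 1-center on a line is the midpoint of the two extreme points: leftmost at 4, rightmost at 118.
Optimal location = (4 + 118)/2 = 61; maximum distance = (118 − 4)/2 = 57.

location 61, max distance 57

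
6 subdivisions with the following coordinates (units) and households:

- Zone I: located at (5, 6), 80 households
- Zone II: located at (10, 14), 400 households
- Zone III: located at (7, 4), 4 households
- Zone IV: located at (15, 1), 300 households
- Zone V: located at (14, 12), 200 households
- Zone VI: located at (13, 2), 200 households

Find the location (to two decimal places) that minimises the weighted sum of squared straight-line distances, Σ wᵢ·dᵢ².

The minimiser of Σwᵢ‖p−pᵢ‖² is the weighted centroid p* = (Σwᵢpᵢ)/(Σwᵢ).
Σwᵢ = 1184.
Σwᵢxᵢ = 80·5 + 400·10 + 4·7 + 300·15 + 200·14 + 200·13 = 14328.
Σwᵢyᵢ = 80·6 + 400·14 + 4·4 + 300·1 + 200·12 + 200·2 = 9196.
x* = 14328/1184 = 12.10, y* = 9196/1184 = 7.77.

(12.10, 7.77)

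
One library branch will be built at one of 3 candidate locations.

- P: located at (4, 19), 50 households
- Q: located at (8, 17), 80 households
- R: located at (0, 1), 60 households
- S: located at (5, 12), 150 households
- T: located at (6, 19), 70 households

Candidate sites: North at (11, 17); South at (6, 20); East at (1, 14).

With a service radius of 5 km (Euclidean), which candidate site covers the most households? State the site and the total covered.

Coverage radius r = 5 km; a point is covered iff (Δx)²+(Δy)² ≤ 5² = 25.
  North (11, 17): covers {Q} → 80
  South (6, 20): covers {P, Q, T} → 200
  East (1, 14): covers {S} → 150
Maximum coverage at South: 200 households.

South, covering 200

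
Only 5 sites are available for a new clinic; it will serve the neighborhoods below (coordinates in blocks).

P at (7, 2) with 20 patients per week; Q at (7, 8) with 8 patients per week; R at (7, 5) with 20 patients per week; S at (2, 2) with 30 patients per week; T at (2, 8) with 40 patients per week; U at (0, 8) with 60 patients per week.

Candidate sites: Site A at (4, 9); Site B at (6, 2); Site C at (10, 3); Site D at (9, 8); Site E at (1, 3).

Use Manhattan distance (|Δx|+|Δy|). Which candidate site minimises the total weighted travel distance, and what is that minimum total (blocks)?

Total weighted distance at each candidate:
  Site A (4, 9): total = 1062
  Site B (6, 2): total = 1396
  Site C (10, 3): total = 1934
  Site D (9, 8): total = 1486
  Site E (1, 3): total = 1048
Minimum is at Site E with total 1048 blocks.

Site E, total 1048 blocks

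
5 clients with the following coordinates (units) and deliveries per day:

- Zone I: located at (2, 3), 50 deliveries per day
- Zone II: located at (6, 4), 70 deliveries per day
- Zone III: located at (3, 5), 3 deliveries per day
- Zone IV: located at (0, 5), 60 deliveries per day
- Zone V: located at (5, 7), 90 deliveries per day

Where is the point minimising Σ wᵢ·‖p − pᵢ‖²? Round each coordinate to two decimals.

(3.59, 5.04)

The minimiser of Σwᵢ‖p−pᵢ‖² is the weighted centroid p* = (Σwᵢpᵢ)/(Σwᵢ).
Σwᵢ = 273.
Σwᵢxᵢ = 50·2 + 70·6 + 3·3 + 60·0 + 90·5 = 979.
Σwᵢyᵢ = 50·3 + 70·4 + 3·5 + 60·5 + 90·7 = 1375.
x* = 979/273 = 3.59, y* = 1375/273 = 5.04.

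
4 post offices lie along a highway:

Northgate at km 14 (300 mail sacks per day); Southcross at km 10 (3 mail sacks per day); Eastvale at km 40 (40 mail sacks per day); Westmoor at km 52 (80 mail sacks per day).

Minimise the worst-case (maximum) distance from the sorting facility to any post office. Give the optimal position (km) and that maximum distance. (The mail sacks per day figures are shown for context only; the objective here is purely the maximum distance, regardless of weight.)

location 31, max distance 21

The 1-center on a line is the midpoint of the two extreme points: leftmost at 10, rightmost at 52.
Optimal location = (10 + 52)/2 = 31; maximum distance = (52 − 10)/2 = 21.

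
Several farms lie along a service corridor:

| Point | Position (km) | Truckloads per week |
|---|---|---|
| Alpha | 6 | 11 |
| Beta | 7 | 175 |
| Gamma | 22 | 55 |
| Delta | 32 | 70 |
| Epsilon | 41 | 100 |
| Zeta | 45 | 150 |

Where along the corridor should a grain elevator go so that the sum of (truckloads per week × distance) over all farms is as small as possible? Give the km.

x = 32

For a sum of weighted absolute distances on a line, the optimum is the weighted median (not the mean). Total weight W = 561; half-weight = 280.5.
Sort by position and accumulate weight:
  km 6 (Alpha, w=11) → cum 11
  km 7 (Beta, w=175) → cum 186
  km 22 (Gamma, w=55) → cum 241
  km 32 (Delta, w=70) → cum 311  ≥ 280.5 → median here
  km 41 (Epsilon, w=100) → cum 411
  km 45 (Zeta, w=150) → cum 561
Optimal location: km 32.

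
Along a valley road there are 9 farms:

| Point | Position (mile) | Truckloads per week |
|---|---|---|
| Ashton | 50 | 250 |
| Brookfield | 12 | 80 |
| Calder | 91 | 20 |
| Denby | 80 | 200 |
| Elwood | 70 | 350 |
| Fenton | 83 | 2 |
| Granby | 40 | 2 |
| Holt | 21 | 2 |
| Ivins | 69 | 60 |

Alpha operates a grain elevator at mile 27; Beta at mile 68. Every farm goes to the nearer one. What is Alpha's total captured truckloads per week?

The indifferent point is the midpoint (27+68)/2 = 47.5; farms left of it (closer to Alpha at 27) go to Alpha, those right go to Beta.
  Brookfield at 12 (w=80) → Alpha
  Holt at 21 (w=2) → Alpha
  Granby at 40 (w=2) → Alpha
  Ashton at 50 (w=250) → Beta
  Ivins at 69 (w=60) → Beta
  Elwood at 70 (w=350) → Beta
  Denby at 80 (w=200) → Beta
  Fenton at 83 (w=2) → Beta
  Calder at 91 (w=20) → Beta
Alpha captures 84; Beta captures 882.

84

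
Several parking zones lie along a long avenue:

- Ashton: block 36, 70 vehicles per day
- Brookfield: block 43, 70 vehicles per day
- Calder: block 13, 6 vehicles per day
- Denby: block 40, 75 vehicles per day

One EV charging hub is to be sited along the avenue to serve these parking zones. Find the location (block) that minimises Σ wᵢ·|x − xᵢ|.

x = 40

For a sum of weighted absolute distances on a line, the optimum is the weighted median (not the mean). Total weight W = 221; half-weight = 110.5.
Sort by position and accumulate weight:
  block 13 (Calder, w=6) → cum 6
  block 36 (Ashton, w=70) → cum 76
  block 40 (Denby, w=75) → cum 151  ≥ 110.5 → median here
  block 43 (Brookfield, w=70) → cum 221
Optimal location: block 40.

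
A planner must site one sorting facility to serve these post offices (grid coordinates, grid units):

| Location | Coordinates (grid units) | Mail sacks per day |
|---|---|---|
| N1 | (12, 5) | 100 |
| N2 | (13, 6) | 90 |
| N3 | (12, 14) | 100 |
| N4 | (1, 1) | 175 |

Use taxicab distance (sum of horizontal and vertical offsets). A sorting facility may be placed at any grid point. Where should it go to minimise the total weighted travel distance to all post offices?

Manhattan distance separates: Σwᵢ(|x−xᵢ|+|y−yᵢ|) = Σwᵢ|x−xᵢ| + Σwᵢ|y−yᵢ|, so x and y are optimised independently as 1-D weighted medians.
Total weight W = 465; half = 232.5.
x-coordinate, sorted with cumulative weight:
  x=1 (N4, w=175) cum 175
  x=12 (N1, w=100) cum 275  ← median
  x=12 (N3, w=100) cum 375
  x=13 (N2, w=90) cum 465
⇒ x* = 12
y-coordinate, sorted with cumulative weight:
  y=1 (N4, w=175) cum 175
  y=5 (N1, w=100) cum 275  ← median
  y=6 (N2, w=90) cum 365
  y=14 (N3, w=100) cum 465
⇒ y* = 5

(12, 5)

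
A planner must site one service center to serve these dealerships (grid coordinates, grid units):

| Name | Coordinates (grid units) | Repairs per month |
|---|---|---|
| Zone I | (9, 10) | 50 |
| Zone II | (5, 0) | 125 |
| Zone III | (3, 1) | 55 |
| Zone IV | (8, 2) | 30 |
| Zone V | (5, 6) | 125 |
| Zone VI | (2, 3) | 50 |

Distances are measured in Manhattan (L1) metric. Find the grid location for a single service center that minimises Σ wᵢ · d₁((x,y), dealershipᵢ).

Manhattan distance separates: Σwᵢ(|x−xᵢ|+|y−yᵢ|) = Σwᵢ|x−xᵢ| + Σwᵢ|y−yᵢ|, so x and y are optimised independently as 1-D weighted medians.
Total weight W = 435; half = 217.5.
x-coordinate, sorted with cumulative weight:
  x=2 (Zone VI, w=50) cum 50
  x=3 (Zone III, w=55) cum 105
  x=5 (Zone II, w=125) cum 230  ← median
  x=5 (Zone V, w=125) cum 355
  x=8 (Zone IV, w=30) cum 385
  x=9 (Zone I, w=50) cum 435
⇒ x* = 5
y-coordinate, sorted with cumulative weight:
  y=0 (Zone II, w=125) cum 125
  y=1 (Zone III, w=55) cum 180
  y=2 (Zone IV, w=30) cum 210
  y=3 (Zone VI, w=50) cum 260  ← median
  y=6 (Zone V, w=125) cum 385
  y=10 (Zone I, w=50) cum 435
⇒ y* = 3

(5, 3)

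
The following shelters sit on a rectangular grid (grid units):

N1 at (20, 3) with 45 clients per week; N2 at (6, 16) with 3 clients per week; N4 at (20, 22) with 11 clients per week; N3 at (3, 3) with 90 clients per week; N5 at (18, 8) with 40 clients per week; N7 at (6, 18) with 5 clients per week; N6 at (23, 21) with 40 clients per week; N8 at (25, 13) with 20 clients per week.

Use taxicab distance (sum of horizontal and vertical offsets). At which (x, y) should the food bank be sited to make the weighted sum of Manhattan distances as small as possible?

(18, 3)

Manhattan distance separates: Σwᵢ(|x−xᵢ|+|y−yᵢ|) = Σwᵢ|x−xᵢ| + Σwᵢ|y−yᵢ|, so x and y are optimised independently as 1-D weighted medians.
Total weight W = 254; half = 127.
x-coordinate, sorted with cumulative weight:
  x=3 (N3, w=90) cum 90
  x=6 (N2, w=3) cum 93
  x=6 (N7, w=5) cum 98
  x=18 (N5, w=40) cum 138  ← median
  x=20 (N1, w=45) cum 183
  x=20 (N4, w=11) cum 194
  x=23 (N6, w=40) cum 234
  x=25 (N8, w=20) cum 254
⇒ x* = 18
y-coordinate, sorted with cumulative weight:
  y=3 (N1, w=45) cum 45
  y=3 (N3, w=90) cum 135  ← median
  y=8 (N5, w=40) cum 175
  y=13 (N8, w=20) cum 195
  y=16 (N2, w=3) cum 198
  y=18 (N7, w=5) cum 203
  y=21 (N6, w=40) cum 243
  y=22 (N4, w=11) cum 254
⇒ y* = 3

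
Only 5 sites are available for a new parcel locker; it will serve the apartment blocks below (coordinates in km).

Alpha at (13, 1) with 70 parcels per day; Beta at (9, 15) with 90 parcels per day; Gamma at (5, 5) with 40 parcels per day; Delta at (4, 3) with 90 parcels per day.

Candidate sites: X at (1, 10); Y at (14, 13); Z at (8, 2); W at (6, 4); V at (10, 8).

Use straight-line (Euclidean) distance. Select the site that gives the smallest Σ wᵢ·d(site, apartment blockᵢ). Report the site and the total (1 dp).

W, total 1817.1 km

Total weighted distance at each candidate:
  X (1, 10): total = 2840.6
  Y (14, 13): total = 3082.0
  Z (8, 2): total = 2071.2
  W (6, 4): total = 1817.1
  V (10, 8): total = 2105.7
Minimum is at W with total 1817.1 km.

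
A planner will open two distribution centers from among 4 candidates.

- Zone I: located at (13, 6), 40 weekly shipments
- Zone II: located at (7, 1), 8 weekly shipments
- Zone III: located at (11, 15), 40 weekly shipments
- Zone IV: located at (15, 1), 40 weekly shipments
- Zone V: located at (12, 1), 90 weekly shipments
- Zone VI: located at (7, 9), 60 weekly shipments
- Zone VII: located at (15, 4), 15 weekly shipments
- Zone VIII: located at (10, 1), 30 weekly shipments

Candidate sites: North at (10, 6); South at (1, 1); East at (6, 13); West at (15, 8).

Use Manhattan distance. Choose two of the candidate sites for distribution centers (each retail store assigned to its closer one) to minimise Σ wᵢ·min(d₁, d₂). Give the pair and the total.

{North, East}, total 2049

Evaluate every pair (each demand assigned to the nearer of the two):
  {North, East}: total = 2049
  {North, West}: total = 2064
  {North, South}: total = 2213
  {East, West}: total = 2444
  {South, West}: total = 2698
  {South, East}: total = 3263
Best pair: {North, East} with total 2049.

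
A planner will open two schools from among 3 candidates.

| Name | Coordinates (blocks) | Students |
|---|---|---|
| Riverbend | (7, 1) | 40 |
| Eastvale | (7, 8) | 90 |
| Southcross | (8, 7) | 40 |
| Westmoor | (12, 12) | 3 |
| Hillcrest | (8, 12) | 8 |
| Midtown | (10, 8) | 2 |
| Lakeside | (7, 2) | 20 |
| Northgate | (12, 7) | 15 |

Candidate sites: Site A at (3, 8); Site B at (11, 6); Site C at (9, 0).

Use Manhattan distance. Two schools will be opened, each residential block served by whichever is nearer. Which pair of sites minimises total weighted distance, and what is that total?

{Site B, Site C}, total 1029

Evaluate every pair (each demand assigned to the nearer of the two):
  {Site B, Site C}: total = 1029
  {Site A, Site C}: total = 1075
  {Site A, Site B}: total = 1169
Best pair: {Site B, Site C} with total 1029.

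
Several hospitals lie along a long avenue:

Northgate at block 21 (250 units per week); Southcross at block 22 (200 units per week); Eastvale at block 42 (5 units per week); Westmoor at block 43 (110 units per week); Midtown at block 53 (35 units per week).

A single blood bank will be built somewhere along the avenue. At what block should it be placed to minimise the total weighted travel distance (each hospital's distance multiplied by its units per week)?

x = 22

For a sum of weighted absolute distances on a line, the optimum is the weighted median (not the mean). Total weight W = 600; half-weight = 300.
Sort by position and accumulate weight:
  block 21 (Northgate, w=250) → cum 250
  block 22 (Southcross, w=200) → cum 450  ≥ 300 → median here
  block 42 (Eastvale, w=5) → cum 455
  block 43 (Westmoor, w=110) → cum 565
  block 53 (Midtown, w=35) → cum 600
Optimal location: block 22.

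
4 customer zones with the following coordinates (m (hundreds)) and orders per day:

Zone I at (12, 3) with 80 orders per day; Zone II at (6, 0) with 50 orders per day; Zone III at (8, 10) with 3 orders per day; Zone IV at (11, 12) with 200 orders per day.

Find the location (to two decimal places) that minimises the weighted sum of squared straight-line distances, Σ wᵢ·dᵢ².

(10.46, 8.02)

The minimiser of Σwᵢ‖p−pᵢ‖² is the weighted centroid p* = (Σwᵢpᵢ)/(Σwᵢ).
Σwᵢ = 333.
Σwᵢxᵢ = 80·12 + 50·6 + 3·8 + 200·11 = 3484.
Σwᵢyᵢ = 80·3 + 50·0 + 3·10 + 200·12 = 2670.
x* = 3484/333 = 10.46, y* = 2670/333 = 8.02.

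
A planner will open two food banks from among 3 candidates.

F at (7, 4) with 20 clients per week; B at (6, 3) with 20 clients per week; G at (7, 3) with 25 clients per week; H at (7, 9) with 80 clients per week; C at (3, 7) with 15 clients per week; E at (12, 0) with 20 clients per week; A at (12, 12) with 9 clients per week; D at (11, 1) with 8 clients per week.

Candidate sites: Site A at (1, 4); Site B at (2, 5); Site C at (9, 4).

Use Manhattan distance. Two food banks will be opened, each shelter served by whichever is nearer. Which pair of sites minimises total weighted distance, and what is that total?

Evaluate every pair (each demand assigned to the nearer of the two):
  {Site B, Site C}: total = 1079
  {Site A, Site C}: total = 1109
  {Site A, Site B}: total = 1737
Best pair: {Site B, Site C} with total 1079.

{Site B, Site C}, total 1079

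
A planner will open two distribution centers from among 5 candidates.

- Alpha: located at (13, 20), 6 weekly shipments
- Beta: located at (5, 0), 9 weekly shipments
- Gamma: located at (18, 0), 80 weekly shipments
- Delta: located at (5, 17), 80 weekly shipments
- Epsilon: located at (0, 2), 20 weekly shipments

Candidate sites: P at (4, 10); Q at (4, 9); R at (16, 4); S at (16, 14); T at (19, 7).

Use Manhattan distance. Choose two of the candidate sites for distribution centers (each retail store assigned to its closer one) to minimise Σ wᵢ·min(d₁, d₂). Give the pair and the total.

{P, R}, total 1573

Evaluate every pair (each demand assigned to the nearer of the two):
  {P, R}: total = 1573
  {Q, R}: total = 1624
  {P, T}: total = 1733
  {Q, T}: total = 1784
  {R, S}: total = 2149
  {P, S}: total = 2313
  {Q, S}: total = 2364
  {S, T}: total = 2483
  {P, Q}: total = 2904
  {R, T}: total = 3009
Best pair: {P, R} with total 1573.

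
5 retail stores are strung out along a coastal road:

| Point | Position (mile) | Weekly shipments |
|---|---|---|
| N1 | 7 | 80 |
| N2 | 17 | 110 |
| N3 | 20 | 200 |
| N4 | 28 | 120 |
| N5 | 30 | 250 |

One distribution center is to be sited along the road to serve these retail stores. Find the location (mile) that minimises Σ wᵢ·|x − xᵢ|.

For a sum of weighted absolute distances on a line, the optimum is the weighted median (not the mean). Total weight W = 760; half-weight = 380.
Sort by position and accumulate weight:
  mile 7 (N1, w=80) → cum 80
  mile 17 (N2, w=110) → cum 190
  mile 20 (N3, w=200) → cum 390  ≥ 380 → median here
  mile 28 (N4, w=120) → cum 510
  mile 30 (N5, w=250) → cum 760
Optimal location: mile 20.

x = 20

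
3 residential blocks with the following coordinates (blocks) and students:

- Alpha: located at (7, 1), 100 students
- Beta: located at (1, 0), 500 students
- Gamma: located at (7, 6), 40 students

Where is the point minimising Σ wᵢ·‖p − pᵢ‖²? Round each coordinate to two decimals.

(2.31, 0.53)

The minimiser of Σwᵢ‖p−pᵢ‖² is the weighted centroid p* = (Σwᵢpᵢ)/(Σwᵢ).
Σwᵢ = 640.
Σwᵢxᵢ = 100·7 + 500·1 + 40·7 = 1480.
Σwᵢyᵢ = 100·1 + 500·0 + 40·6 = 340.
x* = 1480/640 = 2.31, y* = 340/640 = 0.53.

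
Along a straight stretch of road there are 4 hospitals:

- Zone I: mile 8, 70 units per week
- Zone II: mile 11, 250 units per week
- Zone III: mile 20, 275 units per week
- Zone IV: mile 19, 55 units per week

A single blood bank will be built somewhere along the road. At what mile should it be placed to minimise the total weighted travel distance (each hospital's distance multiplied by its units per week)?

For a sum of weighted absolute distances on a line, the optimum is the weighted median (not the mean). Total weight W = 650; half-weight = 325.
Sort by position and accumulate weight:
  mile 8 (Zone I, w=70) → cum 70
  mile 11 (Zone II, w=250) → cum 320
  mile 19 (Zone IV, w=55) → cum 375  ≥ 325 → median here
  mile 20 (Zone III, w=275) → cum 650
Optimal location: mile 19.

x = 19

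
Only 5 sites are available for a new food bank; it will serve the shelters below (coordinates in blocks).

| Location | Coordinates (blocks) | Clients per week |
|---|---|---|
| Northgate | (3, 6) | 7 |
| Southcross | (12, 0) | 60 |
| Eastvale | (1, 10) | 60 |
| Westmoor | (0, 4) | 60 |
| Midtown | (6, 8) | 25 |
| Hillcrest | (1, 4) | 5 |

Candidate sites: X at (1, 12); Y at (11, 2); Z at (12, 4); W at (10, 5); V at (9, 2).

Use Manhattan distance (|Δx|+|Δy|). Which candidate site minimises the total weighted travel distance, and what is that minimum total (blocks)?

W, total 2201 blocks

Total weighted distance at each candidate:
  X (1, 12): total = 2361
  Y (11, 2): total = 2459
  Z (12, 4): total = 2362
  W (10, 5): total = 2201
  V (9, 2): total = 2265
Minimum is at W with total 2201 blocks.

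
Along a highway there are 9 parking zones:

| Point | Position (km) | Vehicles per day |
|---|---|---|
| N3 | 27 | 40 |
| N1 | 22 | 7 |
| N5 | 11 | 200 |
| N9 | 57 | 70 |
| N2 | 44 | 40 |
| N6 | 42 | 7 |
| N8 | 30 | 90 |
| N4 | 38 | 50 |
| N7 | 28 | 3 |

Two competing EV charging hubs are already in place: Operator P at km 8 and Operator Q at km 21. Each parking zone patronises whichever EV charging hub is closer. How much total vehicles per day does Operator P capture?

200

The indifferent point is the midpoint (8+21)/2 = 14.5; parking zones left of it (closer to Operator P at 8) go to Operator P, those right go to Operator Q.
  N5 at 11 (w=200) → Operator P
  N1 at 22 (w=7) → Operator Q
  N3 at 27 (w=40) → Operator Q
  N7 at 28 (w=3) → Operator Q
  N8 at 30 (w=90) → Operator Q
  N4 at 38 (w=50) → Operator Q
  N6 at 42 (w=7) → Operator Q
  N2 at 44 (w=40) → Operator Q
  N9 at 57 (w=70) → Operator Q
Operator P captures 200; Operator Q captures 307.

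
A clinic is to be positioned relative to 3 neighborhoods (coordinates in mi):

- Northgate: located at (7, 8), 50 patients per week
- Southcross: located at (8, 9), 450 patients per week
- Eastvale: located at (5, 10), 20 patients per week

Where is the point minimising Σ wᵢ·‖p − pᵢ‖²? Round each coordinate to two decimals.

The minimiser of Σwᵢ‖p−pᵢ‖² is the weighted centroid p* = (Σwᵢpᵢ)/(Σwᵢ).
Σwᵢ = 520.
Σwᵢxᵢ = 50·7 + 450·8 + 20·5 = 4050.
Σwᵢyᵢ = 50·8 + 450·9 + 20·10 = 4650.
x* = 4050/520 = 7.79, y* = 4650/520 = 8.94.

(7.79, 8.94)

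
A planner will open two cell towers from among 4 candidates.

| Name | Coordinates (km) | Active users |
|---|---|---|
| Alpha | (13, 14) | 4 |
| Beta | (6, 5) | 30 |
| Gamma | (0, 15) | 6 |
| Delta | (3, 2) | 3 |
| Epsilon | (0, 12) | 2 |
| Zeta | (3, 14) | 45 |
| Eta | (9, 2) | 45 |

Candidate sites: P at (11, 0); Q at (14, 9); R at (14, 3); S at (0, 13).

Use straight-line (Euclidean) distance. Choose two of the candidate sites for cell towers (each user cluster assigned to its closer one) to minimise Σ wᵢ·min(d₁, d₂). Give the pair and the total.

{P, S}, total 572.6

Evaluate every pair (each demand assigned to the nearer of the two):
  {P, S}: total = 572.6
  {R, S}: total = 710.5
  {Q, S}: total = 866.3
  {P, Q}: total = 1048.3
  {Q, R}: total = 1194.1
  {P, R}: total = 1251.6
Best pair: {P, S} with total 572.6.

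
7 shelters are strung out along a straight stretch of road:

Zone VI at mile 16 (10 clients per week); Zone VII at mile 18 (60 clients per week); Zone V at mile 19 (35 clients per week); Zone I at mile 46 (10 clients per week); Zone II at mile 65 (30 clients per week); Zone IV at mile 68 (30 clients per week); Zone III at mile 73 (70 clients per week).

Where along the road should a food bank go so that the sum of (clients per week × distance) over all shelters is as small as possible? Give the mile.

For a sum of weighted absolute distances on a line, the optimum is the weighted median (not the mean). Total weight W = 245; half-weight = 122.5.
Sort by position and accumulate weight:
  mile 16 (Zone VI, w=10) → cum 10
  mile 18 (Zone VII, w=60) → cum 70
  mile 19 (Zone V, w=35) → cum 105
  mile 46 (Zone I, w=10) → cum 115
  mile 65 (Zone II, w=30) → cum 145  ≥ 122.5 → median here
  mile 68 (Zone IV, w=30) → cum 175
  mile 73 (Zone III, w=70) → cum 245
Optimal location: mile 65.

x = 65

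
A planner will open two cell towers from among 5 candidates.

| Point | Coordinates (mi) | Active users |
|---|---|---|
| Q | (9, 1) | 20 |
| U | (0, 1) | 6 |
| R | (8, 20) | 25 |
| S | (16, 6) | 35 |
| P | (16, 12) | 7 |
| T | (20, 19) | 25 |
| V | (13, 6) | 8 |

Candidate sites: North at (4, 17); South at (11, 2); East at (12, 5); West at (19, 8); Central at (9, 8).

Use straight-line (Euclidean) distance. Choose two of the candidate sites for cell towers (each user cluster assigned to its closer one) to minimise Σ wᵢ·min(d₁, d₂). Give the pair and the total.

Evaluate every pair (each demand assigned to the nearer of the two):
  {North, East}: total = 916.1
  {North, West}: total = 956.0
  {North, South}: total = 977.3
  {West, Central}: total = 982.6
  {South, West}: total = 991.1
  {East, West}: total = 1012.6
  {North, Central}: total = 1069.3
  {East, Central}: total = 1070.4
  {South, East}: total = 1114.3
  {South, Central}: total = 1117.3
Best pair: {North, East} with total 916.1.

{North, East}, total 916.1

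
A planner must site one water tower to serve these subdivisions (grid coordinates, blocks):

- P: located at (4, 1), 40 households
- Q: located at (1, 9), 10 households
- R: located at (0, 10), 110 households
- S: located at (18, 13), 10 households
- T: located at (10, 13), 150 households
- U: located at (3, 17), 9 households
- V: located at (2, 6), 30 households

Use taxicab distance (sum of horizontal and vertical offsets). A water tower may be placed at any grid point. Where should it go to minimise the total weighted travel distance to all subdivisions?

(4, 10)

Manhattan distance separates: Σwᵢ(|x−xᵢ|+|y−yᵢ|) = Σwᵢ|x−xᵢ| + Σwᵢ|y−yᵢ|, so x and y are optimised independently as 1-D weighted medians.
Total weight W = 359; half = 179.5.
x-coordinate, sorted with cumulative weight:
  x=0 (R, w=110) cum 110
  x=1 (Q, w=10) cum 120
  x=2 (V, w=30) cum 150
  x=3 (U, w=9) cum 159
  x=4 (P, w=40) cum 199  ← median
  x=10 (T, w=150) cum 349
  x=18 (S, w=10) cum 359
⇒ x* = 4
y-coordinate, sorted with cumulative weight:
  y=1 (P, w=40) cum 40
  y=6 (V, w=30) cum 70
  y=9 (Q, w=10) cum 80
  y=10 (R, w=110) cum 190  ← median
  y=13 (S, w=10) cum 200
  y=13 (T, w=150) cum 350
  y=17 (U, w=9) cum 359
⇒ y* = 10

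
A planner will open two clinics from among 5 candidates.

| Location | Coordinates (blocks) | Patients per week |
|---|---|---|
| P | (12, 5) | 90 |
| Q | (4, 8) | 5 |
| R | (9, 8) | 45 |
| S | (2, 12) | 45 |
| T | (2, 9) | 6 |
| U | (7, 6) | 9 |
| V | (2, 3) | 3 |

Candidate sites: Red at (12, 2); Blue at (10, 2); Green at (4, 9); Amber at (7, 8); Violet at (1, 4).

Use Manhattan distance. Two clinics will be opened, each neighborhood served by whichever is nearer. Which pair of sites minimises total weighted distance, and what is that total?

Evaluate every pair (each demand assigned to the nearer of the two):
  {Red, Green}: total = 860
  {Red, Amber}: total = 864
  {Blue, Green}: total = 1040
  {Blue, Amber}: total = 1041
  {Green, Amber}: total = 1094
  {Red, Violet}: total = 1229
  {Amber, Violet}: total = 1290
  {Blue, Violet}: total = 1310
  {Red, Blue}: total = 1635
  {Green, Violet}: total = 1652
Best pair: {Red, Green} with total 860.

{Red, Green}, total 860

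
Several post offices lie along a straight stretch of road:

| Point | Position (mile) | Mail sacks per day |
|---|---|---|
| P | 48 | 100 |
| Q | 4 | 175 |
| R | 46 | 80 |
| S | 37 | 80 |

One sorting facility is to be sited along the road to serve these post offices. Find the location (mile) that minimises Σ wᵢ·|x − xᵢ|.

For a sum of weighted absolute distances on a line, the optimum is the weighted median (not the mean). Total weight W = 435; half-weight = 217.5.
Sort by position and accumulate weight:
  mile 4 (Q, w=175) → cum 175
  mile 37 (S, w=80) → cum 255  ≥ 217.5 → median here
  mile 46 (R, w=80) → cum 335
  mile 48 (P, w=100) → cum 435
Optimal location: mile 37.

x = 37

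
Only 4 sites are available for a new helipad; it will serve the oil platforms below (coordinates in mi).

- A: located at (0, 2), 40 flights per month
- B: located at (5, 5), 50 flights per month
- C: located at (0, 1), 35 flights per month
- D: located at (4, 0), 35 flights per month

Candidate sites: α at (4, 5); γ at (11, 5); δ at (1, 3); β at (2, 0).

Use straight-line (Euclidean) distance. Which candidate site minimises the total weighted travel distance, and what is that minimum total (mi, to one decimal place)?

δ, total 506.9 mi

Total weighted distance at each candidate:
  α (4, 5): total = 623.0
  γ (11, 5): total = 1466.8
  δ (1, 3): total = 506.9
  β (2, 0): total = 552.9
Minimum is at δ with total 506.9 mi.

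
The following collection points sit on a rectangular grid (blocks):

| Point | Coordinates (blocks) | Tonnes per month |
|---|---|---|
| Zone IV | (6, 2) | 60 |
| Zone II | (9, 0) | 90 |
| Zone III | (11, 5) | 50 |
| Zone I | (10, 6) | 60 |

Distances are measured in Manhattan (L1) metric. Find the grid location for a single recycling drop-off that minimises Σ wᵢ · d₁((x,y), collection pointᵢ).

Manhattan distance separates: Σwᵢ(|x−xᵢ|+|y−yᵢ|) = Σwᵢ|x−xᵢ| + Σwᵢ|y−yᵢ|, so x and y are optimised independently as 1-D weighted medians.
Total weight W = 260; half = 130.
x-coordinate, sorted with cumulative weight:
  x=6 (Zone IV, w=60) cum 60
  x=9 (Zone II, w=90) cum 150  ← median
  x=10 (Zone I, w=60) cum 210
  x=11 (Zone III, w=50) cum 260
⇒ x* = 9
y-coordinate, sorted with cumulative weight:
  y=0 (Zone II, w=90) cum 90
  y=2 (Zone IV, w=60) cum 150  ← median
  y=5 (Zone III, w=50) cum 200
  y=6 (Zone I, w=60) cum 260
⇒ y* = 2

(9, 2)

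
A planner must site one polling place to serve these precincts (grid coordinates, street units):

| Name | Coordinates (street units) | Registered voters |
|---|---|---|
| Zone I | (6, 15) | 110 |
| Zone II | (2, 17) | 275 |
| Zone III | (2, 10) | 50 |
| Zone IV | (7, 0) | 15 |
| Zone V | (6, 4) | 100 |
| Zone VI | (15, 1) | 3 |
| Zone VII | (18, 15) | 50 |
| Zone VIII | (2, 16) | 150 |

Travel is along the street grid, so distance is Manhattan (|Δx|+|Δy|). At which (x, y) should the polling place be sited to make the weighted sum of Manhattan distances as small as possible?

(2, 16)

Manhattan distance separates: Σwᵢ(|x−xᵢ|+|y−yᵢ|) = Σwᵢ|x−xᵢ| + Σwᵢ|y−yᵢ|, so x and y are optimised independently as 1-D weighted medians.
Total weight W = 753; half = 376.5.
x-coordinate, sorted with cumulative weight:
  x=2 (Zone II, w=275) cum 275
  x=2 (Zone III, w=50) cum 325
  x=2 (Zone VIII, w=150) cum 475  ← median
  x=6 (Zone I, w=110) cum 585
  x=6 (Zone V, w=100) cum 685
  x=7 (Zone IV, w=15) cum 700
  x=15 (Zone VI, w=3) cum 703
  x=18 (Zone VII, w=50) cum 753
⇒ x* = 2
y-coordinate, sorted with cumulative weight:
  y=0 (Zone IV, w=15) cum 15
  y=1 (Zone VI, w=3) cum 18
  y=4 (Zone V, w=100) cum 118
  y=10 (Zone III, w=50) cum 168
  y=15 (Zone I, w=110) cum 278
  y=15 (Zone VII, w=50) cum 328
  y=16 (Zone VIII, w=150) cum 478  ← median
  y=17 (Zone II, w=275) cum 753
⇒ y* = 16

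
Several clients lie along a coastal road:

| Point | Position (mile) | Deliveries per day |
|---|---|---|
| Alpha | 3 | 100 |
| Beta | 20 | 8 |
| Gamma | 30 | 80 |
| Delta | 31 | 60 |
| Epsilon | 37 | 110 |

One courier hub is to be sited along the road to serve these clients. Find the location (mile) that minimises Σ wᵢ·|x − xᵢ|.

For a sum of weighted absolute distances on a line, the optimum is the weighted median (not the mean). Total weight W = 358; half-weight = 179.
Sort by position and accumulate weight:
  mile 3 (Alpha, w=100) → cum 100
  mile 20 (Beta, w=8) → cum 108
  mile 30 (Gamma, w=80) → cum 188  ≥ 179 → median here
  mile 31 (Delta, w=60) → cum 248
  mile 37 (Epsilon, w=110) → cum 358
Optimal location: mile 30.

x = 30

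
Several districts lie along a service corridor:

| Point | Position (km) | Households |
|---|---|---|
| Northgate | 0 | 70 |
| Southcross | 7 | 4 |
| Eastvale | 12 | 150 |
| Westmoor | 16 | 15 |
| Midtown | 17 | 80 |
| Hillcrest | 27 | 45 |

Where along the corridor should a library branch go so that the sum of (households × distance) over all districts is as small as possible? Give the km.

x = 12

For a sum of weighted absolute distances on a line, the optimum is the weighted median (not the mean). Total weight W = 364; half-weight = 182.
Sort by position and accumulate weight:
  km 0 (Northgate, w=70) → cum 70
  km 7 (Southcross, w=4) → cum 74
  km 12 (Eastvale, w=150) → cum 224  ≥ 182 → median here
  km 16 (Westmoor, w=15) → cum 239
  km 17 (Midtown, w=80) → cum 319
  km 27 (Hillcrest, w=45) → cum 364
Optimal location: km 12.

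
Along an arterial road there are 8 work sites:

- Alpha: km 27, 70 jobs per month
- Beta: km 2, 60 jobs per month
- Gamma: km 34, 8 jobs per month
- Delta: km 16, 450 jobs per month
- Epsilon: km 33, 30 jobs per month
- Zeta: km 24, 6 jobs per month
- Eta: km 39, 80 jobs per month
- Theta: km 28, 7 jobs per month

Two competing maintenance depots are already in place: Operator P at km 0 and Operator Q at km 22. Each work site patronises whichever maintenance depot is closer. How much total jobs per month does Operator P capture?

60

The indifferent point is the midpoint (0+22)/2 = 11; work sites left of it (closer to Operator P at 0) go to Operator P, those right go to Operator Q.
  Beta at 2 (w=60) → Operator P
  Delta at 16 (w=450) → Operator Q
  Zeta at 24 (w=6) → Operator Q
  Alpha at 27 (w=70) → Operator Q
  Theta at 28 (w=7) → Operator Q
  Epsilon at 33 (w=30) → Operator Q
  Gamma at 34 (w=8) → Operator Q
  Eta at 39 (w=80) → Operator Q
Operator P captures 60; Operator Q captures 651.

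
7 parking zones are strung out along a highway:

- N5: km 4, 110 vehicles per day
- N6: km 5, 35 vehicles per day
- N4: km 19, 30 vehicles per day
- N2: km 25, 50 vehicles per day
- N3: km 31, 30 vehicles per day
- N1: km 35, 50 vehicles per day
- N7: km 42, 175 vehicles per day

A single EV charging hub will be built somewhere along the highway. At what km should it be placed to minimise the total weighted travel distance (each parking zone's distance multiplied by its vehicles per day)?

x = 31

For a sum of weighted absolute distances on a line, the optimum is the weighted median (not the mean). Total weight W = 480; half-weight = 240.
Sort by position and accumulate weight:
  km 4 (N5, w=110) → cum 110
  km 5 (N6, w=35) → cum 145
  km 19 (N4, w=30) → cum 175
  km 25 (N2, w=50) → cum 225
  km 31 (N3, w=30) → cum 255  ≥ 240 → median here
  km 35 (N1, w=50) → cum 305
  km 42 (N7, w=175) → cum 480
Optimal location: km 31.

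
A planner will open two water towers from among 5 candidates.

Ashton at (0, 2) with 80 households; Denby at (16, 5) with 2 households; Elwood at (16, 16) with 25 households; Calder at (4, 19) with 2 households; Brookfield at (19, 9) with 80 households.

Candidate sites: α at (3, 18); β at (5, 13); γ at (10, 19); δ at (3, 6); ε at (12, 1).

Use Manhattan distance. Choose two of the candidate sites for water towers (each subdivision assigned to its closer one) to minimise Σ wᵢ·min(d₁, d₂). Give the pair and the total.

Evaluate every pair (each demand assigned to the nearer of the two):
  {δ, ε}: total = 2279
  {γ, δ}: total = 2345
  {β, δ}: total = 2392
  {α, δ}: total = 2487
  {γ, ε}: total = 2493
  {β, ε}: total = 2620
  {α, ε}: total = 2635
  {β, γ}: total = 2995
  {α, β}: total = 3112
  {α, γ}: total = 3309
Best pair: {δ, ε} with total 2279.

{δ, ε}, total 2279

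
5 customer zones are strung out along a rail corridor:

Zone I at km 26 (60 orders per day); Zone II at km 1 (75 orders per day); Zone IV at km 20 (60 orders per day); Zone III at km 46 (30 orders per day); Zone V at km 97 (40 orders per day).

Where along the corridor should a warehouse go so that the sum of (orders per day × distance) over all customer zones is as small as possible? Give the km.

x = 20

For a sum of weighted absolute distances on a line, the optimum is the weighted median (not the mean). Total weight W = 265; half-weight = 132.5.
Sort by position and accumulate weight:
  km 1 (Zone II, w=75) → cum 75
  km 20 (Zone IV, w=60) → cum 135  ≥ 132.5 → median here
  km 26 (Zone I, w=60) → cum 195
  km 46 (Zone III, w=30) → cum 225
  km 97 (Zone V, w=40) → cum 265
Optimal location: km 20.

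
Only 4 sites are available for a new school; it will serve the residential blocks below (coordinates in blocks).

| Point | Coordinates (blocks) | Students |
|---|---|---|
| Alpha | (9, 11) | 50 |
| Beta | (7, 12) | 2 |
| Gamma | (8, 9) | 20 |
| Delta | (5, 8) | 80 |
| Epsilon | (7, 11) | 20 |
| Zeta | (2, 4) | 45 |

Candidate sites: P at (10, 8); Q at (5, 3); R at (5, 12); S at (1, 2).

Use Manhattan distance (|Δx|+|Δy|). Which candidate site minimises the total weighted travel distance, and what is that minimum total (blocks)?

Total weighted distance at each candidate:
  P (10, 8): total = 1334
  Q (5, 3): total = 1582
  R (5, 12): total = 1249
  S (1, 2): total = 2397
Minimum is at R with total 1249 blocks.

R, total 1249 blocks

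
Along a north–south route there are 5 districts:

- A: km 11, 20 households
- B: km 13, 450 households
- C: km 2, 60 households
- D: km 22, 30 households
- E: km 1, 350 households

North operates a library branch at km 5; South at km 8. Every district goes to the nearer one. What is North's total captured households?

410

The indifferent point is the midpoint (5+8)/2 = 6.5; districts left of it (closer to North at 5) go to North, those right go to South.
  E at 1 (w=350) → North
  C at 2 (w=60) → North
  A at 11 (w=20) → South
  B at 13 (w=450) → South
  D at 22 (w=30) → South
North captures 410; South captures 500.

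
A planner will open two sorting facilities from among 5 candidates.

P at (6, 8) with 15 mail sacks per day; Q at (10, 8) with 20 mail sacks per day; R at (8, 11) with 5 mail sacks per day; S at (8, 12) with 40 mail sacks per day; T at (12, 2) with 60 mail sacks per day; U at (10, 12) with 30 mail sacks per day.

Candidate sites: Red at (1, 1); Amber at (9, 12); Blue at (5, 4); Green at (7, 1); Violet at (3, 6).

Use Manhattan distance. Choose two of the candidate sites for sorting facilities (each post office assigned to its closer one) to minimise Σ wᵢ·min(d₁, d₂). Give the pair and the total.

{Amber, Green}, total 645

Evaluate every pair (each demand assigned to the nearer of the two):
  {Amber, Green}: total = 645
  {Amber, Blue}: total = 795
  {Red, Amber}: total = 1005
  {Amber, Violet}: total = 1035
  {Blue, Green}: total = 1495
  {Green, Violet}: total = 1495
  {Red, Green}: total = 1635
  {Red, Blue}: total = 1675
  {Blue, Violet}: total = 1675
  {Red, Violet}: total = 1855
Best pair: {Amber, Green} with total 645.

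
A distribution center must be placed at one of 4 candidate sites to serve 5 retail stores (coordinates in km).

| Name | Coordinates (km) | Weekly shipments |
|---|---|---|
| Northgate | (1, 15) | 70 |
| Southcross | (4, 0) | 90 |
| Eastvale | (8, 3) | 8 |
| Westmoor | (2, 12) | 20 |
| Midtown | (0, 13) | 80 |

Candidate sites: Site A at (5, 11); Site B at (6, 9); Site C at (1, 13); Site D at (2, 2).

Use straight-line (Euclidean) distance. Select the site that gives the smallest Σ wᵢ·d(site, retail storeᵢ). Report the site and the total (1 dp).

Total weighted distance at each candidate:
  Site A (5, 11): total = 1952.5
  Site B (6, 9): total = 2104.0
  Site C (1, 13): total = 1546.7
  Site D (2, 2): total = 2310.3
Minimum is at Site C with total 1546.7 km.

Site C, total 1546.7 km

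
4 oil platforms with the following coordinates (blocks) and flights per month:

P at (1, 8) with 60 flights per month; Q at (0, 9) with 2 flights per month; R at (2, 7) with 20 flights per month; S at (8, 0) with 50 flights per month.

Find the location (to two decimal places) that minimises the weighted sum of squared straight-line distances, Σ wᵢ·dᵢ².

(3.79, 4.83)

The minimiser of Σwᵢ‖p−pᵢ‖² is the weighted centroid p* = (Σwᵢpᵢ)/(Σwᵢ).
Σwᵢ = 132.
Σwᵢxᵢ = 60·1 + 2·0 + 20·2 + 50·8 = 500.
Σwᵢyᵢ = 60·8 + 2·9 + 20·7 + 50·0 = 638.
x* = 500/132 = 3.79, y* = 638/132 = 4.83.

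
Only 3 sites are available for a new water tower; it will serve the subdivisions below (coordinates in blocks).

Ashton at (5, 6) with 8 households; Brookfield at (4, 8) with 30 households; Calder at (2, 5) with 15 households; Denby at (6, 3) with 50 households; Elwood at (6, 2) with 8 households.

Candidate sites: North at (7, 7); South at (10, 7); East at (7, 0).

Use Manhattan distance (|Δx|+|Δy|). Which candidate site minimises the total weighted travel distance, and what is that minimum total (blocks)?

North, total 547 blocks

Total weighted distance at each candidate:
  North (7, 7): total = 547
  South (10, 7): total = 880
  East (7, 0): total = 768
Minimum is at North with total 547 blocks.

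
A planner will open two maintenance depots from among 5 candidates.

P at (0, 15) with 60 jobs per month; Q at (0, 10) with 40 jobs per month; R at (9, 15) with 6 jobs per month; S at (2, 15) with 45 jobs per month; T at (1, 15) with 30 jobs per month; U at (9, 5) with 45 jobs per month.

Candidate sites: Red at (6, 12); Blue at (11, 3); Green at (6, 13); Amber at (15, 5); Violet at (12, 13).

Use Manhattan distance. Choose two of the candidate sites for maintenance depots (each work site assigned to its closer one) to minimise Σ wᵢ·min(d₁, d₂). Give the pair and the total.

Evaluate every pair (each demand assigned to the nearer of the two):
  {Blue, Green}: total = 1530
  {Green, Amber}: total = 1620
  {Red, Blue}: total = 1631
  {Red, Amber}: total = 1721
  {Red, Green}: total = 1760
  {Green, Violet}: total = 1845
  {Red, Violet}: total = 1895
  {Blue, Violet}: total = 2580
  {Amber, Violet}: total = 2670
  {Blue, Amber}: total = 3969
Best pair: {Blue, Green} with total 1530.

{Blue, Green}, total 1530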